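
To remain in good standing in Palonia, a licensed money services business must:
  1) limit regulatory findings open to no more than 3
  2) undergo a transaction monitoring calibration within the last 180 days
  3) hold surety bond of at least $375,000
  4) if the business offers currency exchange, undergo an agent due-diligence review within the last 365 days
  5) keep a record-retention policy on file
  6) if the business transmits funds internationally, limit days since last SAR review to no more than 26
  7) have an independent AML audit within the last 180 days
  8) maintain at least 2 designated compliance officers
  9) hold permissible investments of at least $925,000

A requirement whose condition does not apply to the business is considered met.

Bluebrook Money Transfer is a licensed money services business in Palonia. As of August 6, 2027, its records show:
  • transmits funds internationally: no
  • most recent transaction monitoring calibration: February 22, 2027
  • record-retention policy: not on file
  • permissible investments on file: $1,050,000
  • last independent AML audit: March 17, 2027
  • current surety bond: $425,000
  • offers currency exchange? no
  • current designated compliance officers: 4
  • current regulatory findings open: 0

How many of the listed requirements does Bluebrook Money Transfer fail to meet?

1. regulatory findings open 0 ≤ 3 → met
2. transaction monitoring calibration 165 days ago vs limit 180 → met
3. surety bond $425,000 ≥ $375,000 → met
4. condition 'offers currency exchange' does not hold → requirement n/a → met
5. record-retention policy absent → not met
6. condition 'transmits funds internationally' does not hold → requirement n/a → met
7. independent AML audit 142 days ago vs limit 180 → met
8. designated compliance officers 4 ≥ 2 → met
9. permissible investments $1,050,000 ≥ $925,000 → met
Not met: 1 of 9

1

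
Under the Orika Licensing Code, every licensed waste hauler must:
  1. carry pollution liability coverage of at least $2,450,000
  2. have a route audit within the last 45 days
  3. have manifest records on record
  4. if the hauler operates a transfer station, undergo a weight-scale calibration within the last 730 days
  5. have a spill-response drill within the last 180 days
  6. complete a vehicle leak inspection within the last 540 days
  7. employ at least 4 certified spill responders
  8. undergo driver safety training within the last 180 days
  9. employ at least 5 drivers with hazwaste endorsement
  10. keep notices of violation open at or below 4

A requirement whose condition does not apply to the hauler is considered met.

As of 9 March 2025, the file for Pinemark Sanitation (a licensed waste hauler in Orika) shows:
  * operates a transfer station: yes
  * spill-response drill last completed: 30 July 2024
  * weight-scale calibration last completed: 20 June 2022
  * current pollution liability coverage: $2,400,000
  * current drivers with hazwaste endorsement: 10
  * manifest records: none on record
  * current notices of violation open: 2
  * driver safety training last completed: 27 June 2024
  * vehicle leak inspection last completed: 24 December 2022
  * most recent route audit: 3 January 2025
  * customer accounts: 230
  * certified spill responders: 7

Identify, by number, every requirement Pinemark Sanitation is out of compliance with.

1. pollution liability coverage $2,400,000 < $2,450,000 → not met
2. route audit 65 days ago vs limit 45 → not met
3. manifest records absent → not met
4. condition 'operates a transfer station' holds; weight-scale calibration 993 days ago vs limit 730 → not met
5. spill-response drill 222 days ago vs limit 180 → not met
6. vehicle leak inspection 806 days ago vs limit 540 → not met
7. certified spill responders 7 ≥ 4 → met
8. driver safety training 255 days ago vs limit 180 → not met
9. drivers with hazwaste endorsement 10 ≥ 5 → met
10. notices of violation open 2 ≤ 4 → met
Not met: 1, 2, 3, 4, 5, 6, 8

1, 2, 3, 4, 5, 6, 8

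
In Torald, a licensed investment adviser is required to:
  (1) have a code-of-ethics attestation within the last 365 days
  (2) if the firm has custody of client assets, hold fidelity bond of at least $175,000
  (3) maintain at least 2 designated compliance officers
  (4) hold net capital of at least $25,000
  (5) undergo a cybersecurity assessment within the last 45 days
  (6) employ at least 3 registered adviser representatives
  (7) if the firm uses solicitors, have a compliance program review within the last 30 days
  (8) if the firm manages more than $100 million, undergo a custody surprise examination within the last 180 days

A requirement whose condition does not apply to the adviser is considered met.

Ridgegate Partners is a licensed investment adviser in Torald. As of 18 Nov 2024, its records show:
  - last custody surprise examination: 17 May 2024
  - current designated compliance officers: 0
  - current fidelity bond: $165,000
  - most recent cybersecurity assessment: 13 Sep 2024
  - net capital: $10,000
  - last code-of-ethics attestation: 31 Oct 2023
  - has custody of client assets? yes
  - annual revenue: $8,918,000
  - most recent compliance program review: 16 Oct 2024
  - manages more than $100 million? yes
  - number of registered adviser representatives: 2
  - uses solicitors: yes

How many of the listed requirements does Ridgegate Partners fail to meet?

1. code-of-ethics attestation 384 days ago vs limit 365 → not met
2. condition 'has custody of client assets' holds; fidelity bond $165,000 < $175,000 → not met
3. designated compliance officers 0 < 2 → not met
4. net capital $10,000 < $25,000 → not met
5. cybersecurity assessment 66 days ago vs limit 45 → not met
6. registered adviser representatives 2 < 3 → not met
7. condition 'uses solicitors' holds; compliance program review 33 days ago vs limit 30 → not met
8. condition 'manages more than $100 million' holds; custody surprise examination 185 days ago vs limit 180 → not met
Not met: 8 of 8

8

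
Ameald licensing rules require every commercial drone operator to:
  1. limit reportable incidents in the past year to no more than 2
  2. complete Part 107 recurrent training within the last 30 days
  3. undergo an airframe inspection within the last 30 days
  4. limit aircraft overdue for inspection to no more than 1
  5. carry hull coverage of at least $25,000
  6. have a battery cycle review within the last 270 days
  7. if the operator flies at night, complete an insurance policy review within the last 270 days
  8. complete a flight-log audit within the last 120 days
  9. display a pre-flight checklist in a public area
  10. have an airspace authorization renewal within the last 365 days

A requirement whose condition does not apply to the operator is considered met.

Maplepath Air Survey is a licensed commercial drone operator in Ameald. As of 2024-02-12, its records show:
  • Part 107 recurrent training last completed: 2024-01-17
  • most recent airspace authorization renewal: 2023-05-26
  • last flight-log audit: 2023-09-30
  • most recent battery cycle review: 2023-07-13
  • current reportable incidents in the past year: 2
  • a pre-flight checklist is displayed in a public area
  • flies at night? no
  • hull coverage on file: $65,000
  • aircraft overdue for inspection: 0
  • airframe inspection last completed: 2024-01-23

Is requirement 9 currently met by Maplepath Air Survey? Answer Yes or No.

Yes

9. pre-flight checklist present → met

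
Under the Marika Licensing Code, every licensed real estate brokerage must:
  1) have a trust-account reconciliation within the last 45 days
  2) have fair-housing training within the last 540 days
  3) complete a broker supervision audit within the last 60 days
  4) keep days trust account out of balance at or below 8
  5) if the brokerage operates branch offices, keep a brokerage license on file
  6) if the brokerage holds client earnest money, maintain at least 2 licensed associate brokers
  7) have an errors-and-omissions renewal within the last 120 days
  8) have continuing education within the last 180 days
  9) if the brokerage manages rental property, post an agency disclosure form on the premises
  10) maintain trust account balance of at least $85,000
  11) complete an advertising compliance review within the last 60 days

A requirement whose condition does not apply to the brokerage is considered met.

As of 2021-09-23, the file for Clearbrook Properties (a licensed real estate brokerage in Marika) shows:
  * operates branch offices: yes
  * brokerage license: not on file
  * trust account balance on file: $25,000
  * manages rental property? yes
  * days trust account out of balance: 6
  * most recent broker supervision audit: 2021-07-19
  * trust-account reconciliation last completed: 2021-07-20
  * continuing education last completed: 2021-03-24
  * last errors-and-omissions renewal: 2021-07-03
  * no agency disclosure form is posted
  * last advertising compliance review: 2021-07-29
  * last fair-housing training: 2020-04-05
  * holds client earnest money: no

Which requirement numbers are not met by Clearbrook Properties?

1. trust-account reconciliation 65 days ago vs limit 45 → not met
2. fair-housing training 536 days ago vs limit 540 → met
3. broker supervision audit 66 days ago vs limit 60 → not met
4. days trust account out of balance 6 ≤ 8 → met
5. condition 'operates branch offices' holds; brokerage license absent → not met
6. condition 'holds client earnest money' does not hold → requirement n/a → met
7. errors-and-omissions renewal 82 days ago vs limit 120 → met
8. continuing education 183 days ago vs limit 180 → not met
9. condition 'manages rental property' holds; agency disclosure form absent → not met
10. trust account balance $25,000 < $85,000 → not met
11. advertising compliance review 56 days ago vs limit 60 → met
Not met: 1, 3, 5, 8, 9, 10

1, 3, 5, 8, 9, 10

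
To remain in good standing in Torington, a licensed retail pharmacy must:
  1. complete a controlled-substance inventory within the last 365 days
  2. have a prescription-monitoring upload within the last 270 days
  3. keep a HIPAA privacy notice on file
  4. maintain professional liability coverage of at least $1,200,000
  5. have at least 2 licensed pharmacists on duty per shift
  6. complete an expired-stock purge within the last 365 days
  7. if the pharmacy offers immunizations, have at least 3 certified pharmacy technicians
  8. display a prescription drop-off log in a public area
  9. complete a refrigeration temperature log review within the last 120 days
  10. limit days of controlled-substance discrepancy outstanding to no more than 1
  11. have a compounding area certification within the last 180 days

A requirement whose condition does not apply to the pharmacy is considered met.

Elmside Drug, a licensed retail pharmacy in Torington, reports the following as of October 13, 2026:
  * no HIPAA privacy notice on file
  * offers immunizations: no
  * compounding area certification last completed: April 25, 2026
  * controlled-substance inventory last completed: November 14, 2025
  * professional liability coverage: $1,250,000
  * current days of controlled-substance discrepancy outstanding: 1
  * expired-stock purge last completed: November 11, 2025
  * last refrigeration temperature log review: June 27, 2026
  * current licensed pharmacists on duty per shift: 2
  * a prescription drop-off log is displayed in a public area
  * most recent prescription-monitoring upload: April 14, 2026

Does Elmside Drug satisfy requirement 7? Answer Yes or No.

7. condition 'offers immunizations' does not hold → requirement n/a → met

Yes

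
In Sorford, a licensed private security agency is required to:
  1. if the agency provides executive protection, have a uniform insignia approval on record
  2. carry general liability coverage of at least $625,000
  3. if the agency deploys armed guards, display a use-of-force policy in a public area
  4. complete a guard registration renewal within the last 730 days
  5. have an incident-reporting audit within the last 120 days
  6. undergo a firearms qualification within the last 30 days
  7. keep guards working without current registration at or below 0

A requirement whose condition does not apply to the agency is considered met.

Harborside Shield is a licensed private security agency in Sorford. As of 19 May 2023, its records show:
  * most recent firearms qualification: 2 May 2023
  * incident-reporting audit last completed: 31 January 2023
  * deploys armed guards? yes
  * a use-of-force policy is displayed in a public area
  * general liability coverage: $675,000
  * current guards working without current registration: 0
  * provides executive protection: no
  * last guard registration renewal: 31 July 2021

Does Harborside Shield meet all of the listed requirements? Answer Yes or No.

Yes

1. condition 'provides executive protection' does not hold → requirement n/a → met
2. general liability coverage $675,000 ≥ $625,000 → met
3. condition 'deploys armed guards' holds; use-of-force policy present → met
4. guard registration renewal 657 days ago vs limit 730 → met
5. incident-reporting audit 108 days ago vs limit 120 → met
6. firearms qualification 17 days ago vs limit 30 → met
7. guards working without current registration 0 ≤ 0 → met
All met.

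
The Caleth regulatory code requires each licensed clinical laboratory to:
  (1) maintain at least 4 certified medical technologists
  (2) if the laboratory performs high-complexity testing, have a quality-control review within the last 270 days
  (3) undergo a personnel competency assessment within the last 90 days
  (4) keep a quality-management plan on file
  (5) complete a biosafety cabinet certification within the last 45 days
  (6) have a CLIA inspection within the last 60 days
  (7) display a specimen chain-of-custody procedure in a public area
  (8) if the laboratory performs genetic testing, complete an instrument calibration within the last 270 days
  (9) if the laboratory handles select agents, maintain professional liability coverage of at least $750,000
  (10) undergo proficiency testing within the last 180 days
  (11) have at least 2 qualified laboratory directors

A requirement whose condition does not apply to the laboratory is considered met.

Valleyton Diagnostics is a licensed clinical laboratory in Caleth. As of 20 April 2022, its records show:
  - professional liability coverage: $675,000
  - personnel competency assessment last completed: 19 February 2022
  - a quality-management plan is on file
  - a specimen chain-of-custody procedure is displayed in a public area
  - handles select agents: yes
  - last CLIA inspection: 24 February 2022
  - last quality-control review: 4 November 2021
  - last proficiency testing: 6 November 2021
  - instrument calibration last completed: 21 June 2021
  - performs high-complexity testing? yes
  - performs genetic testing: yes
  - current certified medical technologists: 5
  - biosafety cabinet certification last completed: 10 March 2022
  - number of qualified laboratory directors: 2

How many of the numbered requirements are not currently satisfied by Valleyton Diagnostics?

2

1. certified medical technologists 5 ≥ 4 → met
2. condition 'performs high-complexity testing' holds; quality-control review 167 days ago vs limit 270 → met
3. personnel competency assessment 60 days ago vs limit 90 → met
4. quality-management plan present → met
5. biosafety cabinet certification 41 days ago vs limit 45 → met
6. CLIA inspection 55 days ago vs limit 60 → met
7. specimen chain-of-custody procedure present → met
8. condition 'performs genetic testing' holds; instrument calibration 303 days ago vs limit 270 → not met
9. condition 'handles select agents' holds; professional liability coverage $675,000 < $750,000 → not met
10. proficiency testing 165 days ago vs limit 180 → met
11. qualified laboratory directors 2 ≥ 2 → met
Not met: 2 of 11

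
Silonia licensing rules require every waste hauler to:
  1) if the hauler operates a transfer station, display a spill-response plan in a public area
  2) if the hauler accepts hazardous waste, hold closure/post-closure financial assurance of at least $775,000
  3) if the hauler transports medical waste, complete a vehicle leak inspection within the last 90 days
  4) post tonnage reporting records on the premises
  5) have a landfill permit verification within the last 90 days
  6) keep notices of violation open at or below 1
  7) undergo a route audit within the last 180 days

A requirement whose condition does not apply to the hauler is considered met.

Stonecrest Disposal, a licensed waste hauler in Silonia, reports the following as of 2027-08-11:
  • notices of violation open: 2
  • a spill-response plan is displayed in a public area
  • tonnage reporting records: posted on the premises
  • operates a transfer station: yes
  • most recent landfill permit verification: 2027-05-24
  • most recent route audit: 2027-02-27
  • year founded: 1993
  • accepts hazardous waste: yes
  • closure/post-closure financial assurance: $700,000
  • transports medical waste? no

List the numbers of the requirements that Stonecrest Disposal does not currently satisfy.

2, 6

1. condition 'operates a transfer station' holds; spill-response plan present → met
2. condition 'accepts hazardous waste' holds; closure/post-closure financial assurance $700,000 < $775,000 → not met
3. condition 'transports medical waste' does not hold → requirement n/a → met
4. tonnage reporting records present → met
5. landfill permit verification 79 days ago vs limit 90 → met
6. notices of violation open 2 > 1 → not met
7. route audit 165 days ago vs limit 180 → met
Not met: 2, 6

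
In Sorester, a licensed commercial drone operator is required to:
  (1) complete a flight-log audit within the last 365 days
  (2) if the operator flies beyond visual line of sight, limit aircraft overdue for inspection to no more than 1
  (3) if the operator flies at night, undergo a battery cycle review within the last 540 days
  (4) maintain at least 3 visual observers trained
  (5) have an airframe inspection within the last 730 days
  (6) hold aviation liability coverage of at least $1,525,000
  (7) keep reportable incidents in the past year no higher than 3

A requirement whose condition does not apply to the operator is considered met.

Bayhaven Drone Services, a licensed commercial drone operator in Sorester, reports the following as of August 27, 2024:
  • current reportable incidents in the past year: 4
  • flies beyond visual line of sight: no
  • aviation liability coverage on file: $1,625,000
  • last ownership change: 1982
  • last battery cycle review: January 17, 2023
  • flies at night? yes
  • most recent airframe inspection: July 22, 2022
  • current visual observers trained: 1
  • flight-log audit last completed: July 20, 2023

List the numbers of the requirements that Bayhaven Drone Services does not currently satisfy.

1, 3, 4, 5, 7

1. flight-log audit 404 days ago vs limit 365 → not met
2. condition 'flies beyond visual line of sight' does not hold → requirement n/a → met
3. condition 'flies at night' holds; battery cycle review 588 days ago vs limit 540 → not met
4. visual observers trained 1 < 3 → not met
5. airframe inspection 767 days ago vs limit 730 → not met
6. aviation liability coverage $1,625,000 ≥ $1,525,000 → met
7. reportable incidents in the past year 4 > 3 → not met
Not met: 1, 3, 4, 5, 7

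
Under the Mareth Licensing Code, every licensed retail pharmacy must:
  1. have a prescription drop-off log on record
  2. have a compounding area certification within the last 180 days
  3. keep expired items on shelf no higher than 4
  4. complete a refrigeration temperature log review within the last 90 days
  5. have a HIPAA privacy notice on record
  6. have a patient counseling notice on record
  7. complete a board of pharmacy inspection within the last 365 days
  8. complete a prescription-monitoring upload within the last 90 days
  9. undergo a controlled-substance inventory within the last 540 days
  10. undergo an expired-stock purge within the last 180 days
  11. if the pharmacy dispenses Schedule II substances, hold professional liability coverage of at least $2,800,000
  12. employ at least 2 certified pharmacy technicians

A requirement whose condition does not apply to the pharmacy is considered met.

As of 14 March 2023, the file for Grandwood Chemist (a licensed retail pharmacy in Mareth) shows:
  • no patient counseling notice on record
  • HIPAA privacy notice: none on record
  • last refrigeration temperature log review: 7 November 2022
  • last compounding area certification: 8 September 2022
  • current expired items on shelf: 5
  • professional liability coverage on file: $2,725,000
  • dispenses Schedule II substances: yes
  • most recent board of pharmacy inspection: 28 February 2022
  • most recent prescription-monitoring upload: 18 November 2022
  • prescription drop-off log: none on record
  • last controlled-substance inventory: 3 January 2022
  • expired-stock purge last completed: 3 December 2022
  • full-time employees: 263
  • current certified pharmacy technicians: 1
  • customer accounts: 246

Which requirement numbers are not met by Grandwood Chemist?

1, 2, 3, 4, 5, 6, 7, 8, 11, 12

1. prescription drop-off log absent → not met
2. compounding area certification 187 days ago vs limit 180 → not met
3. expired items on shelf 5 > 4 → not met
4. refrigeration temperature log review 127 days ago vs limit 90 → not met
5. HIPAA privacy notice absent → not met
6. patient counseling notice absent → not met
7. board of pharmacy inspection 379 days ago vs limit 365 → not met
8. prescription-monitoring upload 116 days ago vs limit 90 → not met
9. controlled-substance inventory 435 days ago vs limit 540 → met
10. expired-stock purge 101 days ago vs limit 180 → met
11. condition 'dispenses Schedule II substances' holds; professional liability coverage $2,725,000 < $2,800,000 → not met
12. certified pharmacy technicians 1 < 2 → not met
Not met: 1, 2, 3, 4, 5, 6, 7, 8, 11, 12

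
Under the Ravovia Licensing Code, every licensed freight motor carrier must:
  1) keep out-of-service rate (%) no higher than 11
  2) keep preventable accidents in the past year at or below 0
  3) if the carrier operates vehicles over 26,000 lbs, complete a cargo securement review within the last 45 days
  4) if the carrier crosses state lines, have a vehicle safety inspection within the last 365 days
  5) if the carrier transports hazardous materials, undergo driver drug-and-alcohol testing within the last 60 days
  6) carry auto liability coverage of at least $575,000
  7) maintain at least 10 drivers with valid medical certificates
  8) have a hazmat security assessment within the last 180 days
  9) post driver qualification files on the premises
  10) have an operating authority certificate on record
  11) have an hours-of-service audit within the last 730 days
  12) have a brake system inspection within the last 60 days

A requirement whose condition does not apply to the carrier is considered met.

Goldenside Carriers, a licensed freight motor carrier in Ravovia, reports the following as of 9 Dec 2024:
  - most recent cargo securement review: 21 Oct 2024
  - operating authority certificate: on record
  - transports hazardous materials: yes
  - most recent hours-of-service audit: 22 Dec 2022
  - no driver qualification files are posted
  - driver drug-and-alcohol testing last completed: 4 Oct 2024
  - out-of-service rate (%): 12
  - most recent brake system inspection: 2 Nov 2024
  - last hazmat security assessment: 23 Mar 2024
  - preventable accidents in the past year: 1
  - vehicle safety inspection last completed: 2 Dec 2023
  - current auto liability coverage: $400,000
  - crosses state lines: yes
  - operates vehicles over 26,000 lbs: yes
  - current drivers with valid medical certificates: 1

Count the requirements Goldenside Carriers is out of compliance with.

1. out-of-service rate (%) 12 > 11 → not met
2. preventable accidents in the past year 1 > 0 → not met
3. condition 'operates vehicles over 26,000 lbs' holds; cargo securement review 49 days ago vs limit 45 → not met
4. condition 'crosses state lines' holds; vehicle safety inspection 373 days ago vs limit 365 → not met
5. condition 'transports hazardous materials' holds; driver drug-and-alcohol testing 66 days ago vs limit 60 → not met
6. auto liability coverage $400,000 < $575,000 → not met
7. drivers with valid medical certificates 1 < 10 → not met
8. hazmat security assessment 261 days ago vs limit 180 → not met
9. driver qualification files absent → not met
10. operating authority certificate present → met
11. hours-of-service audit 718 days ago vs limit 730 → met
12. brake system inspection 37 days ago vs limit 60 → met
Not met: 9 of 12

9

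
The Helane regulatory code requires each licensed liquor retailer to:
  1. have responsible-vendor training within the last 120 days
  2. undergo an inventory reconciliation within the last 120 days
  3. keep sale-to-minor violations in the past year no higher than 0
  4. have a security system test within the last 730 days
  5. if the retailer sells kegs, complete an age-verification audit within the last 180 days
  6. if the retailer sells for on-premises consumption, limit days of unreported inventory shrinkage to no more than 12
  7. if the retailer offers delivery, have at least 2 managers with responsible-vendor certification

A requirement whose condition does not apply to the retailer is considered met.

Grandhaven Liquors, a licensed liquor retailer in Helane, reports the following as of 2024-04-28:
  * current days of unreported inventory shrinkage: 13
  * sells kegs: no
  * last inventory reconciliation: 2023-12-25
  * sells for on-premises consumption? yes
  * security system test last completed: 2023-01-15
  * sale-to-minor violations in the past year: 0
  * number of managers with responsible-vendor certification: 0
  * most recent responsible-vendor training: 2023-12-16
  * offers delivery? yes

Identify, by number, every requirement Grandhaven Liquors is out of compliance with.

1. responsible-vendor training 134 days ago vs limit 120 → not met
2. inventory reconciliation 125 days ago vs limit 120 → not met
3. sale-to-minor violations in the past year 0 ≤ 0 → met
4. security system test 469 days ago vs limit 730 → met
5. condition 'sells kegs' does not hold → requirement n/a → met
6. condition 'sells for on-premises consumption' holds; days of unreported inventory shrinkage 13 > 12 → not met
7. condition 'offers delivery' holds; managers with responsible-vendor certification 0 < 2 → not met
Not met: 1, 2, 6, 7

1, 2, 6, 7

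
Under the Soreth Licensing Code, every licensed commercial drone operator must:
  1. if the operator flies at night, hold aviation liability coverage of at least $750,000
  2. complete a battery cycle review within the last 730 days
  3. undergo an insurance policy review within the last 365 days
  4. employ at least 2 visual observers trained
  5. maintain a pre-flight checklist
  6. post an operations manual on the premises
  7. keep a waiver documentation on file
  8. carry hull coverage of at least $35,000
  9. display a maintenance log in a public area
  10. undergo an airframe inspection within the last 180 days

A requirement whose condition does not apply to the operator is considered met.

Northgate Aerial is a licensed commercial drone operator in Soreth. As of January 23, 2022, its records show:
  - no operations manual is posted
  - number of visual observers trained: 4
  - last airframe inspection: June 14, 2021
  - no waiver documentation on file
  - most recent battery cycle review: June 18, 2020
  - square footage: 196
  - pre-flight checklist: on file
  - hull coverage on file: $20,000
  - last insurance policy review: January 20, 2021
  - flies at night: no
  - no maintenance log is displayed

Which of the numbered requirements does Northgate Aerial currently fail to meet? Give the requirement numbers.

1. condition 'flies at night' does not hold → requirement n/a → met
2. battery cycle review 584 days ago vs limit 730 → met
3. insurance policy review 368 days ago vs limit 365 → not met
4. visual observers trained 4 ≥ 2 → met
5. pre-flight checklist present → met
6. operations manual absent → not met
7. waiver documentation absent → not met
8. hull coverage $20,000 < $35,000 → not met
9. maintenance log absent → not met
10. airframe inspection 223 days ago vs limit 180 → not met
Not met: 3, 6, 7, 8, 9, 10

3, 6, 7, 8, 9, 10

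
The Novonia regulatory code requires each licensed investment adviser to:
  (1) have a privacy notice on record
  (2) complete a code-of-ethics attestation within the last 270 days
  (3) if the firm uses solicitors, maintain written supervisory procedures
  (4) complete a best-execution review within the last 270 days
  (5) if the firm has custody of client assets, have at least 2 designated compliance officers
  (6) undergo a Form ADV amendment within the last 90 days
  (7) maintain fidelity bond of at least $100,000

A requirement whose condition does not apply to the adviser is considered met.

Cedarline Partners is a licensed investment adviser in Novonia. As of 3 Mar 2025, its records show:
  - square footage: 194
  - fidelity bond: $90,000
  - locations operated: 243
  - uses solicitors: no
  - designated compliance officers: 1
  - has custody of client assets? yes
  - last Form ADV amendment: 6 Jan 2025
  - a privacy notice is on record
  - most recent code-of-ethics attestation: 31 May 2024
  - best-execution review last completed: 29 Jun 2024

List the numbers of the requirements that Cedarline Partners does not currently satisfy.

1. privacy notice present → met
2. code-of-ethics attestation 276 days ago vs limit 270 → not met
3. condition 'uses solicitors' does not hold → requirement n/a → met
4. best-execution review 247 days ago vs limit 270 → met
5. condition 'has custody of client assets' holds; designated compliance officers 1 < 2 → not met
6. Form ADV amendment 56 days ago vs limit 90 → met
7. fidelity bond $90,000 < $100,000 → not met
Not met: 2, 5, 7

2, 5, 7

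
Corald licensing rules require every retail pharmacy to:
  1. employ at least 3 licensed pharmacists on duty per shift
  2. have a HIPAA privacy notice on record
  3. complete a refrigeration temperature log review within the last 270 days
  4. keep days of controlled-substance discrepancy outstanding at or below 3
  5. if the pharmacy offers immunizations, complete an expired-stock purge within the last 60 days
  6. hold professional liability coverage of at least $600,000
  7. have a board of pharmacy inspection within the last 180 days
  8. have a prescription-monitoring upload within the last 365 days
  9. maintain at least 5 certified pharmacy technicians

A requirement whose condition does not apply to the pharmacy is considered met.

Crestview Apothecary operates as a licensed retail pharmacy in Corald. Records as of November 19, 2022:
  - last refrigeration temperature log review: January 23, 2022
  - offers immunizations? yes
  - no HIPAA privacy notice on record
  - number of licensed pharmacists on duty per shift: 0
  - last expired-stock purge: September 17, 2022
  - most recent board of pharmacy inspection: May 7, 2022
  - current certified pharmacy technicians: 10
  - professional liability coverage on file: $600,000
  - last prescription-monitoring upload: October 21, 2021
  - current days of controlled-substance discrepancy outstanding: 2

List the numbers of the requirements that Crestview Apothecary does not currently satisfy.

1, 2, 3, 5, 7, 8

1. licensed pharmacists on duty per shift 0 < 3 → not met
2. HIPAA privacy notice absent → not met
3. refrigeration temperature log review 300 days ago vs limit 270 → not met
4. days of controlled-substance discrepancy outstanding 2 ≤ 3 → met
5. condition 'offers immunizations' holds; expired-stock purge 63 days ago vs limit 60 → not met
6. professional liability coverage $600,000 ≥ $600,000 → met
7. board of pharmacy inspection 196 days ago vs limit 180 → not met
8. prescription-monitoring upload 394 days ago vs limit 365 → not met
9. certified pharmacy technicians 10 ≥ 5 → met
Not met: 1, 2, 3, 5, 7, 8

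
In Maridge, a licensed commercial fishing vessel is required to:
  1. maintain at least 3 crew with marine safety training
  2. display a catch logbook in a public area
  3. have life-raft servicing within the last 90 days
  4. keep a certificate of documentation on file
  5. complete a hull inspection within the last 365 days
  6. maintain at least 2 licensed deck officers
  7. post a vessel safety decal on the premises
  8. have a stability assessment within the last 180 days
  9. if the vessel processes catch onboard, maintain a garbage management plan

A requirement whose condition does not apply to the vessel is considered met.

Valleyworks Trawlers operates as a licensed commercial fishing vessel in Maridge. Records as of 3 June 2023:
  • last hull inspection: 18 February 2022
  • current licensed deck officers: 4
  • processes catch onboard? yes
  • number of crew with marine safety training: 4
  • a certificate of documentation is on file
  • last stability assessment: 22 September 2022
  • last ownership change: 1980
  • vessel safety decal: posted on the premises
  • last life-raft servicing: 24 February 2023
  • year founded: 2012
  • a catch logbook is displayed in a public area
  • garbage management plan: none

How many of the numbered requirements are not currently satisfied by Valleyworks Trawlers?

4

1. crew with marine safety training 4 ≥ 3 → met
2. catch logbook present → met
3. life-raft servicing 99 days ago vs limit 90 → not met
4. certificate of documentation present → met
5. hull inspection 470 days ago vs limit 365 → not met
6. licensed deck officers 4 ≥ 2 → met
7. vessel safety decal present → met
8. stability assessment 254 days ago vs limit 180 → not met
9. condition 'processes catch onboard' holds; garbage management plan absent → not met
Not met: 4 of 9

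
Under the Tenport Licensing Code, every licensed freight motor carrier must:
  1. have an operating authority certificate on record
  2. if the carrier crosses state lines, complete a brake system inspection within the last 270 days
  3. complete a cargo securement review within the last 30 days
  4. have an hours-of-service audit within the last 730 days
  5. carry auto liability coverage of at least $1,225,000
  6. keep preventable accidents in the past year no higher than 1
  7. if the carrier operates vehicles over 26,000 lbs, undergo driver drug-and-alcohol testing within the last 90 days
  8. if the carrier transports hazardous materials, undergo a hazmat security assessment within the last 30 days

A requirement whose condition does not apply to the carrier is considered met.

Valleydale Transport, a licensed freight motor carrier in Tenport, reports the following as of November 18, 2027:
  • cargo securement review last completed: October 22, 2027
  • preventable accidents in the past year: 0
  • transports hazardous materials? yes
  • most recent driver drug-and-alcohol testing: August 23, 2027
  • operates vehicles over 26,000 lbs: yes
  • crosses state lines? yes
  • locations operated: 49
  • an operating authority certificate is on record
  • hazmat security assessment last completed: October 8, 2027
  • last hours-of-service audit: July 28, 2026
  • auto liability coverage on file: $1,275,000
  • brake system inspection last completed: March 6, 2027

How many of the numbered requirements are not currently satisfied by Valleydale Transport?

1. operating authority certificate present → met
2. condition 'crosses state lines' holds; brake system inspection 257 days ago vs limit 270 → met
3. cargo securement review 27 days ago vs limit 30 → met
4. hours-of-service audit 478 days ago vs limit 730 → met
5. auto liability coverage $1,275,000 ≥ $1,225,000 → met
6. preventable accidents in the past year 0 ≤ 1 → met
7. condition 'operates vehicles over 26,000 lbs' holds; driver drug-and-alcohol testing 87 days ago vs limit 90 → met
8. condition 'transports hazardous materials' holds; hazmat security assessment 41 days ago vs limit 30 → not met
Not met: 1 of 8

1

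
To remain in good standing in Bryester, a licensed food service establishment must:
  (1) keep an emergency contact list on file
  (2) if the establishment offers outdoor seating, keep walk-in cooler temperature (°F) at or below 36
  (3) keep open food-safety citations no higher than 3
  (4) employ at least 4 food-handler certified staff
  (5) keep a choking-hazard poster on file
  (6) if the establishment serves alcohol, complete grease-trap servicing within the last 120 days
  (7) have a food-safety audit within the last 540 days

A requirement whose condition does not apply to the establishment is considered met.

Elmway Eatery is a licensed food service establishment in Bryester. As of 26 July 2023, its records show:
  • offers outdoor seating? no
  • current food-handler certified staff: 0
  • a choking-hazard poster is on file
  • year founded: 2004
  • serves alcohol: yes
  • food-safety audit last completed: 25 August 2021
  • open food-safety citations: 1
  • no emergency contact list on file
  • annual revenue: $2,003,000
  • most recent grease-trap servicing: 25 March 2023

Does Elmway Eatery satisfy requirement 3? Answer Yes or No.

3. open food-safety citations 1 ≤ 3 → met

Yes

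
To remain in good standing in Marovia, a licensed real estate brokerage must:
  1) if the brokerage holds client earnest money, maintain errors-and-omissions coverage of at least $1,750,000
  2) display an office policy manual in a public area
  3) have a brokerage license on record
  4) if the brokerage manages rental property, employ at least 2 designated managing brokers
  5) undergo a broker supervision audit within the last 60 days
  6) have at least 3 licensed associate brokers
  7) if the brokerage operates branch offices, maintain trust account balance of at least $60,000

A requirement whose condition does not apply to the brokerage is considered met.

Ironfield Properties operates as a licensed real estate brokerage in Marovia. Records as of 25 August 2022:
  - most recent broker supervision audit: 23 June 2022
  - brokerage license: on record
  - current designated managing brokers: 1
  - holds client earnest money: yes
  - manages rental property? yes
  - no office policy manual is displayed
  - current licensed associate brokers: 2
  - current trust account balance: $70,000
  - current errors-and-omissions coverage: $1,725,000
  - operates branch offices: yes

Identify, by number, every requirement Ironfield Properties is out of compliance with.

1, 2, 4, 5, 6

1. condition 'holds client earnest money' holds; errors-and-omissions coverage $1,725,000 < $1,750,000 → not met
2. office policy manual absent → not met
3. brokerage license present → met
4. condition 'manages rental property' holds; designated managing brokers 1 < 2 → not met
5. broker supervision audit 63 days ago vs limit 60 → not met
6. licensed associate brokers 2 < 3 → not met
7. condition 'operates branch offices' holds; trust account balance $70,000 ≥ $60,000 → met
Not met: 1, 2, 4, 5, 6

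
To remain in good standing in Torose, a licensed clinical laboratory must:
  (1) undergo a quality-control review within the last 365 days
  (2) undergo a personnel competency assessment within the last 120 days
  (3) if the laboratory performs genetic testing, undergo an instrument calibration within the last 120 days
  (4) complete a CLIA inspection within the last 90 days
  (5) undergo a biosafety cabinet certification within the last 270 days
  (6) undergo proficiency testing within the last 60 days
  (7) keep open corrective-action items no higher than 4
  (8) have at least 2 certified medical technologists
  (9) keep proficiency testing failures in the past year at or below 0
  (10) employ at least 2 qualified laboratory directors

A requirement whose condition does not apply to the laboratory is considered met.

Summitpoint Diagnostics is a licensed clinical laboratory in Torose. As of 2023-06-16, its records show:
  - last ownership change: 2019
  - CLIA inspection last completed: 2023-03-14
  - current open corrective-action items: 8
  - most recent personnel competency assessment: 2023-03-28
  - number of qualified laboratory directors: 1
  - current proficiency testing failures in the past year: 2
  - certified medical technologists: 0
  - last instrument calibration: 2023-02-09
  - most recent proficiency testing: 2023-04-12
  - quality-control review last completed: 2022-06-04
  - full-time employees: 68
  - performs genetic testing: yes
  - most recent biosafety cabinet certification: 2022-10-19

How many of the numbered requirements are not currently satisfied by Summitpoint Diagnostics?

8

1. quality-control review 377 days ago vs limit 365 → not met
2. personnel competency assessment 80 days ago vs limit 120 → met
3. condition 'performs genetic testing' holds; instrument calibration 127 days ago vs limit 120 → not met
4. CLIA inspection 94 days ago vs limit 90 → not met
5. biosafety cabinet certification 240 days ago vs limit 270 → met
6. proficiency testing 65 days ago vs limit 60 → not met
7. open corrective-action items 8 > 4 → not met
8. certified medical technologists 0 < 2 → not met
9. proficiency testing failures in the past year 2 > 0 → not met
10. qualified laboratory directors 1 < 2 → not met
Not met: 8 of 10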